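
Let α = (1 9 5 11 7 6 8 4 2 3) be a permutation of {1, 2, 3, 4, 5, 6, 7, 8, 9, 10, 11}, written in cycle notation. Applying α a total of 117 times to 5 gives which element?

3

5 lies in the 10-cycle (1 9 5 11 7 6 8 4 2 3).
Powers repeat with period 10 on this cycle, and 117 mod 10 = 7, so α^117(5) = α^7(5).
Advancing 7 steps from 5: 5 → 11 → 7 → 6 → 8 → 4 → 2 → 3.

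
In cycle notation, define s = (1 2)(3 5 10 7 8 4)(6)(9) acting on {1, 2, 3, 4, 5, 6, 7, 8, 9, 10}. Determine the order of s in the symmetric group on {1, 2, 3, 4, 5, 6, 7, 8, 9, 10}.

6

The disjoint cycles have lengths 6, 2, 1, 1.
Since disjoint cycles commute, ord(s) = lcm(6, 2) = 6.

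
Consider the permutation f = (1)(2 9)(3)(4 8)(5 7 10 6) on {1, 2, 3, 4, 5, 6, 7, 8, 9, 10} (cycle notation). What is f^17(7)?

10

7 lies in the 4-cycle (5 7 10 6).
On a 4-cycle, f^4 is the identity, so f^17 = f^1 there (17 ≡ 1 mod 4).
Advancing 1 step from 7: 7 → 10.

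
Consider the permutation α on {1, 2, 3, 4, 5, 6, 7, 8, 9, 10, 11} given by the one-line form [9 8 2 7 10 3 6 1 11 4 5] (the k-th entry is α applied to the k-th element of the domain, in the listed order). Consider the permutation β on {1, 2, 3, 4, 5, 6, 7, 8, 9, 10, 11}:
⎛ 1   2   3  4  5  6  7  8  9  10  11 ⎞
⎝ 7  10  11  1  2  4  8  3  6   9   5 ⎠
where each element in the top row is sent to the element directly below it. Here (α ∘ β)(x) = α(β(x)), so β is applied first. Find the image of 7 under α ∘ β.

β(7) = 8, then α(8) = 1; composing gives (α ∘ β)(7) = 1.

1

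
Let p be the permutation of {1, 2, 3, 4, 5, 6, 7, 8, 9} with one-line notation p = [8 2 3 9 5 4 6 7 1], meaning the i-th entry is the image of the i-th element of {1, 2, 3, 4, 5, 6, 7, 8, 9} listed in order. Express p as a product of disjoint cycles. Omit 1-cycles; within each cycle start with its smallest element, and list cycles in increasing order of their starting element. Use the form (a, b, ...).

(1, 8, 7, 6, 4, 9)

From 1: 1 → 8 → 7 → 6 → 4 → 9 → 1, closing the cycle (1, 8, 7, 6, 4, 9).
Repeating from the next unused element and collecting all non-trivial cycles gives (1, 8, 7, 6, 4, 9).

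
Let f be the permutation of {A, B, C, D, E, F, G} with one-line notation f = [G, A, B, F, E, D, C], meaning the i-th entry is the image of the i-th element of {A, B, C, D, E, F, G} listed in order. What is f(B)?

B is element number 2 of the domain, and entry number 2 of the one-line form is A, so f(B) = A.

A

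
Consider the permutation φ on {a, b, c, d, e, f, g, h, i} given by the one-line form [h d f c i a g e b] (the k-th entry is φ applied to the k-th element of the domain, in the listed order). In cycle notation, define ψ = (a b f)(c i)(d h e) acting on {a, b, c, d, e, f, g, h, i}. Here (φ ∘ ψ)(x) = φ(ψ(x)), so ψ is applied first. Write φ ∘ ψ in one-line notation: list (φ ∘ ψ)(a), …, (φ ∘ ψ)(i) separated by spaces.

(φ ∘ ψ)(x) = φ(ψ(x)). Computing each image: φ(ψ(a)) = φ(b) = d, φ(ψ(b)) = φ(f) = a, φ(ψ(c)) = φ(i) = b, φ(ψ(d)) = φ(h) = e, φ(ψ(e)) = φ(d) = c, φ(ψ(f)) = φ(a) = h, φ(ψ(g)) = φ(g) = g, φ(ψ(h)) = φ(e) = i, φ(ψ(i)) = φ(c) = f.
Hence φ ∘ ψ = [d a b e c h g i f].

d a b e c h g i f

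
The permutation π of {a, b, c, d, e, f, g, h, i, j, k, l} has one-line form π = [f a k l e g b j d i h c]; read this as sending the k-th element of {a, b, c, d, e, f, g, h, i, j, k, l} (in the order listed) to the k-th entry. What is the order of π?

Decomposing into disjoint cycles gives cycle lengths 7, 4, 1.
The order is lcm(7, 4) = 28.

28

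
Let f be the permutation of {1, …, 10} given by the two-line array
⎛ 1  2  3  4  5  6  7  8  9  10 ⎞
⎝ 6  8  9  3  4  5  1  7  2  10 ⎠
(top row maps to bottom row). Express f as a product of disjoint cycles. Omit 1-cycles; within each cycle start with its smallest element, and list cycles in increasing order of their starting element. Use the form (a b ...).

Start at 1 and follow images: 1 → 6 → 5 → 4 → 3 → 9 → 2 → 8 → 7 → 1, giving the cycle (1 6 5 4 3 9 2 8 7).
Repeating from the next unused element and collecting all non-trivial cycles gives (1 6 5 4 3 9 2 8 7).

(1 6 5 4 3 9 2 8 7)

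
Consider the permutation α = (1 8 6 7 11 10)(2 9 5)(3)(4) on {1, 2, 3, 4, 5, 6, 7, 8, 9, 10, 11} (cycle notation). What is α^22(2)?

2 lies in the 3-cycle (2 9 5).
Since the cycle has length 3, α^22 acts on it the same as α^1 (22 mod 3 = 1).
Stepping 1 place around the cycle: 2 → 9.

9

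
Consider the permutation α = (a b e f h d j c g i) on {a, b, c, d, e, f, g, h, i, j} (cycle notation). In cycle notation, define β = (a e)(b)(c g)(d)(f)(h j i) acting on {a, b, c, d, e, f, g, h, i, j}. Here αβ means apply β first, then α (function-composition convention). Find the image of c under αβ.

i

First apply β: β(c) = g, then α(g) = i. Thus (αβ)(c) = i.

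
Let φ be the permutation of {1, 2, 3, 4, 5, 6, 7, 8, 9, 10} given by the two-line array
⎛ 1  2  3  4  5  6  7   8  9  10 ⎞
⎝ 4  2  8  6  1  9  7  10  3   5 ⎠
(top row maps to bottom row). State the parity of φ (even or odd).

odd

In disjoint-cycle form the cycle lengths are 8, 1, 1.
A cycle is odd iff its length is even; φ has 1 even-length cycle, so sgn(φ) = (−1)^1 and φ is odd.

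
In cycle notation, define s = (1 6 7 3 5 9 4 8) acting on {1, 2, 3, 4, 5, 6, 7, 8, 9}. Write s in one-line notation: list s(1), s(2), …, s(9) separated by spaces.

6 2 5 8 9 7 3 1 4

Reading each image from the cycles: 1↦6, 2↦2, 3↦5, 4↦8, 5↦9, 6↦7, 7↦3, 8↦1, 9↦4.
So the one-line form is 6 2 5 8 9 7 3 1 4.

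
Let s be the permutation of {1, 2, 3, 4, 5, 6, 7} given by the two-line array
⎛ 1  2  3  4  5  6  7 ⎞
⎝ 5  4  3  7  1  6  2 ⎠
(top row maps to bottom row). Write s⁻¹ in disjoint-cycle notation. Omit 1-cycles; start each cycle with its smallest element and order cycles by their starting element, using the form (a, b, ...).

The cycle decomposition of s is (1, 5)(2, 4, 7).
The inverse reverses every cycle; in canonical form, s⁻¹ = (1, 5)(2, 7, 4).

(1, 5)(2, 7, 4)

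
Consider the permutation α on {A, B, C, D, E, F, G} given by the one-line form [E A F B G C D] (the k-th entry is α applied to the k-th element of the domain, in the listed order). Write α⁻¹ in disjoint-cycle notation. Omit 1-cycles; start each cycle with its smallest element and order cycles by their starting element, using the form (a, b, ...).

(A, B, D, G, E)(C, F)

The cycle decomposition of α is (A, E, G, D, B)(C, F).
The inverse reverses every cycle; in canonical form, α⁻¹ = (A, B, D, G, E)(C, F).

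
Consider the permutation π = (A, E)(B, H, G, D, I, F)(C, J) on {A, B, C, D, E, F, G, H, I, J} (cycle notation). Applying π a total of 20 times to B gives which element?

B lies in the 6-cycle (B, H, G, D, I, F).
Since the cycle has length 6, π^20 acts on it the same as π^2 (20 mod 6 = 2).
Advancing 2 steps from B: B → H → G.

G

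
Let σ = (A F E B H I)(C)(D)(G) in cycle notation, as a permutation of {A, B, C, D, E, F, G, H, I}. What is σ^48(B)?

B

B lies in the 6-cycle (A F E B H I).
On a 6-cycle, σ^6 is the identity, so σ^48 = σ^0 there (48 ≡ 0 mod 6).
So σ^48(B) = B.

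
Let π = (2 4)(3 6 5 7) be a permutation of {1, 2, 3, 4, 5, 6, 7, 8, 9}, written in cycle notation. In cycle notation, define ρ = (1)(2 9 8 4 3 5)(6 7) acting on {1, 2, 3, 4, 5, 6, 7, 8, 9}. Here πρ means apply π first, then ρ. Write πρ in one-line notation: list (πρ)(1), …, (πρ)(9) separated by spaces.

1 3 7 9 6 2 5 4 8

(πρ)(x) = ρ(π(x)). Computing each image: ρ(π(1)) = ρ(1) = 1, ρ(π(2)) = ρ(4) = 3, ρ(π(3)) = ρ(6) = 7, ρ(π(4)) = ρ(2) = 9, ρ(π(5)) = ρ(7) = 6, ρ(π(6)) = ρ(5) = 2, ρ(π(7)) = ρ(3) = 5, ρ(π(8)) = ρ(8) = 4, ρ(π(9)) = ρ(9) = 8.
Hence πρ = [1 3 7 9 6 2 5 4 8].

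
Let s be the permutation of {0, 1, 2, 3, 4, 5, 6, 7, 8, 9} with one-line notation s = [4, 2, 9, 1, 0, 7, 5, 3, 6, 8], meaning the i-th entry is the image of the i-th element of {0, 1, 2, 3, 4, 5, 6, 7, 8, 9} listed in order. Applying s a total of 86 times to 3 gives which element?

Tracing 3 → 1 → … returns to 3 after 8 steps, so 3 lies in an 8-cycle (1 2 9 8 6 5 7 3).
Powers repeat with period 8 on this cycle, and 86 mod 8 = 6, so s^86(3) = s^6(3).
Stepping 6 places around the cycle: 3 → 1 → 2 → 9 → 8 → 6 → 5.

5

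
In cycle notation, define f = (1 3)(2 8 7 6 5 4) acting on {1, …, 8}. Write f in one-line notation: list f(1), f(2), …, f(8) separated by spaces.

3 8 1 2 4 5 6 7

Each element maps to the next entry in its cycle (wrapping to the front): 1→3, 2→8, 3→1, 4→2, 5→4, 6→5, 7→6, 8→7.
Listing these in domain order gives 3 8 1 2 4 5 6 7.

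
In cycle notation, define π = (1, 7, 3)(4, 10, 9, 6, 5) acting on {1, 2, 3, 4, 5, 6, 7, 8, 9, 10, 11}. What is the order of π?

The disjoint cycles have lengths 5, 3, 1, 1, 1.
Since disjoint cycles commute, ord(π) = lcm(5, 3) = 15.

15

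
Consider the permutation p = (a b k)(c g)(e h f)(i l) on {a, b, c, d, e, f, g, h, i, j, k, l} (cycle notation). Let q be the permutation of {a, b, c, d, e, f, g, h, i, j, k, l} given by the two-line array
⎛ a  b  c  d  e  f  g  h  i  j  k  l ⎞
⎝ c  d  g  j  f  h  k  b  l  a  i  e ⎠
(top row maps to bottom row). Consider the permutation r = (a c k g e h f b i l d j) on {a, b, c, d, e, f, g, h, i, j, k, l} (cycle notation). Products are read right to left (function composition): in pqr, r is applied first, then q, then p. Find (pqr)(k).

a

Apply the permutations in order: r(k) = g, then q(g) = k, then p(k) = a. So (pqr)(k) = a.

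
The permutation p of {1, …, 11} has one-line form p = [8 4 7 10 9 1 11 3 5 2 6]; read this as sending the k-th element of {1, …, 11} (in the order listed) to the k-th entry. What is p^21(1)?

7

Tracing 1 → 8 → … returns to 1 after 6 steps, so 1 lies in a 6-cycle (1 8 3 7 11 6).
On a 6-cycle, p^6 is the identity, so p^21 = p^3 there (21 ≡ 3 mod 6).
Stepping 3 places around the cycle: 1 → 8 → 3 → 7.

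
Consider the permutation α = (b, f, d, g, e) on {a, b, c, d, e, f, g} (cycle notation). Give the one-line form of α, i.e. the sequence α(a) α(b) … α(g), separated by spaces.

a f c g b d e

Reading each image from the cycles: a↦a, b↦f, c↦c, d↦g, e↦b, f↦d, g↦e.
Listing these in domain order gives a f c g b d e.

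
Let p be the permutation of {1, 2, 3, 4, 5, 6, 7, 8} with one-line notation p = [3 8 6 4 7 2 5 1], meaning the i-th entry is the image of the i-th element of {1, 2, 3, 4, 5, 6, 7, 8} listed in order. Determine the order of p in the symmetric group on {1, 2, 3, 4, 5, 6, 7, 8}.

Decomposing into disjoint cycles gives cycle lengths 5, 2, 1.
The order of p is the least common multiple of its cycle lengths: lcm(5, 2) = 10.

10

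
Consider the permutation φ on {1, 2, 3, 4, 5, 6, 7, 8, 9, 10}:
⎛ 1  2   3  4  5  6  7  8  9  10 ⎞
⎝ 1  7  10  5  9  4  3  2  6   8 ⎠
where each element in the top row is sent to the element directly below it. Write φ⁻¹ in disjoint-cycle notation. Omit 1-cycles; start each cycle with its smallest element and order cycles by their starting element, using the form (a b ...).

First write φ in disjoint cycles: (2 7 3 10 8)(4 5 9 6).
The inverse reverses every cycle; in canonical form, φ⁻¹ = (2 8 10 3 7)(4 6 9 5).

(2 8 10 3 7)(4 6 9 5)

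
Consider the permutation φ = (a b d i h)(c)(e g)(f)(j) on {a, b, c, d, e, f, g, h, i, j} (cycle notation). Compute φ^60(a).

a

a lies in the 5-cycle (a b d i h).
Since the cycle has length 5, φ^60 acts on it the same as φ^0 (60 mod 5 = 0).
So φ^60(a) = a.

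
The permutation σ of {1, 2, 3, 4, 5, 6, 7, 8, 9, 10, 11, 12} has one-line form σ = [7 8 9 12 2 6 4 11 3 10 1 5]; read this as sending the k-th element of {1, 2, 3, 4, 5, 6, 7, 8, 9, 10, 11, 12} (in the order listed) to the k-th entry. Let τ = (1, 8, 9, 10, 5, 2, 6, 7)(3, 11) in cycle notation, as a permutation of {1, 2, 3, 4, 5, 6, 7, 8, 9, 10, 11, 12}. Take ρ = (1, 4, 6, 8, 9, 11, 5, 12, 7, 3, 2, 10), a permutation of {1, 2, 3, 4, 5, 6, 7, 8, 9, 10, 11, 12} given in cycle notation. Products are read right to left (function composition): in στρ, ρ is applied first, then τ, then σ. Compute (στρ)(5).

5

Chase 5: ρ(5) = 12; τ(12) = 12; σ(12) = 5. Hence (στρ)(5) = 5.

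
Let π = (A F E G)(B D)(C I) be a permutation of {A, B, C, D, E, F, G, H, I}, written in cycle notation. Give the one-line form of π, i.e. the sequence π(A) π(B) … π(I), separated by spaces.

Image by image: A↦F, B↦D, C↦I, D↦B, E↦G, F↦E, G↦A, H↦H, I↦C.
So the one-line form is F D I B G E A H C.

F D I B G E A H C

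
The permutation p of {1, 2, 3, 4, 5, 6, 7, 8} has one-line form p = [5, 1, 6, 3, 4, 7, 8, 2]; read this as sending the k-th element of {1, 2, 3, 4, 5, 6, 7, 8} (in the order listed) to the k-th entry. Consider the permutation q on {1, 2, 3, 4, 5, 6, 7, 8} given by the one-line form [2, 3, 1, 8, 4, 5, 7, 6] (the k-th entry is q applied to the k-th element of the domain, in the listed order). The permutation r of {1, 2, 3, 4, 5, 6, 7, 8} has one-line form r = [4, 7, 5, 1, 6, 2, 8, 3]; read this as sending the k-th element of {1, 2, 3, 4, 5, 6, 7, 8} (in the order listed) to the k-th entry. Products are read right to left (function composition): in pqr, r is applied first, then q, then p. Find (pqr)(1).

Apply the permutations in order: r(1) = 4, then q(4) = 8, then p(8) = 2. So (pqr)(1) = 2.

2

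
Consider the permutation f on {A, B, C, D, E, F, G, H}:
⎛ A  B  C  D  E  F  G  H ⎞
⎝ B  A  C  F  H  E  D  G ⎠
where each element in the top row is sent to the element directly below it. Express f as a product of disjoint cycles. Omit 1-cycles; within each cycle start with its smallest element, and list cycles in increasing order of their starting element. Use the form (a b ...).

Iterating f from A gives A → B → A; that is the 2-cycle (A B).
Continuing from each remaining unvisited element yields (A B)(D F E H G).

(A B)(D F E H G)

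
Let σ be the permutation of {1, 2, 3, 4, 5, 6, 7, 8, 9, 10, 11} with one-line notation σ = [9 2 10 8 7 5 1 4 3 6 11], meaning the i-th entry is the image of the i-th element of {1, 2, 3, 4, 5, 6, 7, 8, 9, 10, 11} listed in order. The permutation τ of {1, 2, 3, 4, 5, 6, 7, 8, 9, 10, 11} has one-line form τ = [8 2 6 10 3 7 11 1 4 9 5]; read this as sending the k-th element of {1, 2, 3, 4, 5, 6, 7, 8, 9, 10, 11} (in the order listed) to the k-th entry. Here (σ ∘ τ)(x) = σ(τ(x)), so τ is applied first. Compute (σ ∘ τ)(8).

9

First apply τ: τ(8) = 1, then σ(1) = 9. Thus (σ ∘ τ)(8) = 9.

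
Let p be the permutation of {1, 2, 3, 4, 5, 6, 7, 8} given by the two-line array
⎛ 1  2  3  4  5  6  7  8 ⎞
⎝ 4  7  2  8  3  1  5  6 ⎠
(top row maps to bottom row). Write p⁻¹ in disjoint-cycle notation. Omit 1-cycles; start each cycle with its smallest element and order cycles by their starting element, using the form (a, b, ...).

First write p in disjoint cycles: (1, 4, 8, 6)(2, 7, 5, 3).
Reversing each cycle (and rotating so the smallest element leads) gives p⁻¹ = (1, 6, 8, 4)(2, 3, 5, 7).

(1, 6, 8, 4)(2, 3, 5, 7)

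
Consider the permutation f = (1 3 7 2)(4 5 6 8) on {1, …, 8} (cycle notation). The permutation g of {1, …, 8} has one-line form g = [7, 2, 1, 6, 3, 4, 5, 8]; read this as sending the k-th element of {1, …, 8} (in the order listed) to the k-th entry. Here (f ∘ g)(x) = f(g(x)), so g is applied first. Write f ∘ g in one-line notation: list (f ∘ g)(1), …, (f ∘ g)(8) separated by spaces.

(f ∘ g)(x) = f(g(x)). Computing each image: f(g(1)) = f(7) = 2, f(g(2)) = f(2) = 1, f(g(3)) = f(1) = 3, f(g(4)) = f(6) = 8, f(g(5)) = f(3) = 7, f(g(6)) = f(4) = 5, f(g(7)) = f(5) = 6, f(g(8)) = f(8) = 4.
Hence f ∘ g = [2 1 3 8 7 5 6 4].

2 1 3 8 7 5 6 4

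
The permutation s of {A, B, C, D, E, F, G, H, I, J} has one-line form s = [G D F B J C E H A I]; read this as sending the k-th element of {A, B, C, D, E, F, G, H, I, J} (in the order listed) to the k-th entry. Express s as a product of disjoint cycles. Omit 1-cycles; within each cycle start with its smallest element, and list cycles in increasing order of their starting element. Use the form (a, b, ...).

(A, G, E, J, I)(B, D)(C, F)

Iterating s from A gives A → G → E → J → I → A; that is the 5-cycle (A, G, E, J, I).
Continuing from each remaining unvisited element yields (A, G, E, J, I)(B, D)(C, F).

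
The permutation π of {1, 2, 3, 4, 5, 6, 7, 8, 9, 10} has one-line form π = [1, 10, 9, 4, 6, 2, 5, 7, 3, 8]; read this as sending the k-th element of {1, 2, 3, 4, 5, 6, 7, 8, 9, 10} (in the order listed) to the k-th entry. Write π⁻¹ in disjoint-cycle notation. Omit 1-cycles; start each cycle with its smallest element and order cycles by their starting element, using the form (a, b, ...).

The cycle decomposition of π is (2, 10, 8, 7, 5, 6)(3, 9).
The inverse reverses every cycle; in canonical form, π⁻¹ = (2, 6, 5, 7, 8, 10)(3, 9).

(2, 6, 5, 7, 8, 10)(3, 9)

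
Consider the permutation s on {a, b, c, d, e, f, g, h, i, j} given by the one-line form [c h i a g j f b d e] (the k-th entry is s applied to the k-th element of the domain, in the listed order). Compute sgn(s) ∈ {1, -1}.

-1

In disjoint-cycle form the cycle lengths are 4, 4, 2.
A cycle of length ℓ contributes ℓ−1 transpositions, so s is a product of 3 + 3 + 1 = 7 transpositions — odd.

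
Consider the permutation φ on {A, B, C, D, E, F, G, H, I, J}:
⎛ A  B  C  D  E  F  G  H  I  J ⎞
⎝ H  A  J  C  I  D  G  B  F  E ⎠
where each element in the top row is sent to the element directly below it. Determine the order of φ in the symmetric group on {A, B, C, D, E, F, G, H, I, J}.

6

The disjoint-cycle form of φ has cycle lengths 6, 3, 1.
The order of φ is the least common multiple of its cycle lengths: lcm(6, 3) = 6.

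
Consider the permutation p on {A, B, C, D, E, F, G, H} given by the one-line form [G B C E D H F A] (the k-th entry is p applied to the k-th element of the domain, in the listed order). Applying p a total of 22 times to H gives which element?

G

Tracing H → A → … returns to H after 4 steps, so H lies in a 4-cycle (A, G, F, H).
Powers repeat with period 4 on this cycle, and 22 mod 4 = 2, so p^22(H) = p^2(H).
Advancing 2 steps from H: H → A → G.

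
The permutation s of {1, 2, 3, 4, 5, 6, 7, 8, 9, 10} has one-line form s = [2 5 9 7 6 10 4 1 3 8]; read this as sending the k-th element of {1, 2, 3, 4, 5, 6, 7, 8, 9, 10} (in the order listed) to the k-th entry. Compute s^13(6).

10

Tracing 6 → 10 → … returns to 6 after 6 steps, so 6 lies in a 6-cycle (1, 2, 5, 6, 10, 8).
Powers repeat with period 6 on this cycle, and 13 mod 6 = 1, so s^13(6) = s^1(6).
Stepping 1 place around the cycle: 6 → 10.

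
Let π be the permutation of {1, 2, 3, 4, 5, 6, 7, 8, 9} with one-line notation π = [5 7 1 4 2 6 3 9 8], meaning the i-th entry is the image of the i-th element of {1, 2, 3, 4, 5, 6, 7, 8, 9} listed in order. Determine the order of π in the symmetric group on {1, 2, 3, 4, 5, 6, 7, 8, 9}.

10

Decomposing into disjoint cycles gives cycle lengths 5, 2, 1, 1.
The order is lcm(5, 2) = 10.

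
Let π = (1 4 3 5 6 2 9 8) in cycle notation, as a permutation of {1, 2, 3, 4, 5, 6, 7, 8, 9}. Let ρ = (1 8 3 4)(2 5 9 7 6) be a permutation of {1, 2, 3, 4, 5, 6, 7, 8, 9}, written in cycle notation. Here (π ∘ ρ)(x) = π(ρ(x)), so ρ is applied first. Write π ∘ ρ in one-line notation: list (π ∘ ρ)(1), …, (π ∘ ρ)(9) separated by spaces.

1 6 3 4 8 9 2 5 7

(π ∘ ρ)(x) = π(ρ(x)). Computing each image: π(ρ(1)) = π(8) = 1, π(ρ(2)) = π(5) = 6, π(ρ(3)) = π(4) = 3, π(ρ(4)) = π(1) = 4, π(ρ(5)) = π(9) = 8, π(ρ(6)) = π(2) = 9, π(ρ(7)) = π(6) = 2, π(ρ(8)) = π(3) = 5, π(ρ(9)) = π(7) = 7.
Hence π ∘ ρ = [1 6 3 4 8 9 2 5 7].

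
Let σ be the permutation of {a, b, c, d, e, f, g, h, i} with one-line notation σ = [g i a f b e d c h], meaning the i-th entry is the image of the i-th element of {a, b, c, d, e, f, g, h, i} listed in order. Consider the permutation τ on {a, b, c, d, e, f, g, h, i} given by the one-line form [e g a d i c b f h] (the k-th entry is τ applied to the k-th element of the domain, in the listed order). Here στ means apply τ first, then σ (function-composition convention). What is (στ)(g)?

i

τ(g) = b, then σ(b) = i; composing gives (στ)(g) = i.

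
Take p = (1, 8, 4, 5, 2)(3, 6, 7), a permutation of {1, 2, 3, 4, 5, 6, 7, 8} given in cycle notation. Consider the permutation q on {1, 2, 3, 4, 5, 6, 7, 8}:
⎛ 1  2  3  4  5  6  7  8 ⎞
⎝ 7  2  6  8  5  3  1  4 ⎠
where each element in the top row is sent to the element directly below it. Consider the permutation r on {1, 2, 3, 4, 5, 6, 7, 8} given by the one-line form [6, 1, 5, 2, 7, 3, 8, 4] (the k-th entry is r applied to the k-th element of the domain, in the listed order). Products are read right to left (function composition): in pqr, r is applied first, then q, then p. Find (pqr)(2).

Apply the permutations in order: r(2) = 1, then q(1) = 7, then p(7) = 3. So (pqr)(2) = 3.

3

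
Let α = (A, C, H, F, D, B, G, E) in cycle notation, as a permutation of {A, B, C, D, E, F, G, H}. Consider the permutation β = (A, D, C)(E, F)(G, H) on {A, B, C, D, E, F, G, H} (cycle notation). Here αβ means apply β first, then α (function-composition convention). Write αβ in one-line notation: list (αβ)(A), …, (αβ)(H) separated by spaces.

B G C H D A F E

(αβ)(x) = α(β(x)). Computing each image: α(β(A)) = α(D) = B, α(β(B)) = α(B) = G, α(β(C)) = α(A) = C, α(β(D)) = α(C) = H, α(β(E)) = α(F) = D, α(β(F)) = α(E) = A, α(β(G)) = α(H) = F, α(β(H)) = α(G) = E.
Hence αβ = [B G C H D A F E].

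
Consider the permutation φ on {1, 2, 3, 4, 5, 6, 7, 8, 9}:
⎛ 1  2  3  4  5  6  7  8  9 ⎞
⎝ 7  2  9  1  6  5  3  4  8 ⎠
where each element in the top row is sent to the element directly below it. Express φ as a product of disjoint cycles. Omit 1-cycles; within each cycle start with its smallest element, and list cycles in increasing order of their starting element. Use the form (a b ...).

(1 7 3 9 8 4)(5 6)

From 1: 1 → 7 → 3 → 9 → 8 → 4 → 1, closing the cycle (1 7 3 9 8 4).
Continuing from each remaining unvisited element yields (1 7 3 9 8 4)(5 6).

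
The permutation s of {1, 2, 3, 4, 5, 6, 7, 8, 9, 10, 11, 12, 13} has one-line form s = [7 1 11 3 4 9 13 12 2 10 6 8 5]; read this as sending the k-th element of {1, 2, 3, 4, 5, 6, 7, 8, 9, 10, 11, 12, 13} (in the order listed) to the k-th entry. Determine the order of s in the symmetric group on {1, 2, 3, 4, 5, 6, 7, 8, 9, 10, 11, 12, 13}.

The disjoint-cycle form of s has cycle lengths 10, 2, 1.
Since disjoint cycles commute, ord(s) = lcm(10, 2) = 10.

10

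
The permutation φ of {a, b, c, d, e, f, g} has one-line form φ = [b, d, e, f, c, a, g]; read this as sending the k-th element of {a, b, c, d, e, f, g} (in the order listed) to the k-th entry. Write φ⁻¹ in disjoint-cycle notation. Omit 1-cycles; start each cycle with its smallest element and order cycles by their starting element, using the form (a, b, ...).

First write φ in disjoint cycles: (a, b, d, f)(c, e).
Reversing each cycle (and rotating so the smallest element leads) gives φ⁻¹ = (a, f, d, b)(c, e).

(a, f, d, b)(c, e)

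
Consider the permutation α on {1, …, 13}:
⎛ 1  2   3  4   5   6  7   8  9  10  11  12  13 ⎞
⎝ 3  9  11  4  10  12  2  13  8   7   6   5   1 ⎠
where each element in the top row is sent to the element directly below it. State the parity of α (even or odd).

odd

In disjoint-cycle form the cycle lengths are 12, 1.
A cycle is odd iff its length is even; α has 1 even-length cycle, so sgn(α) = (−1)^1 and α is odd.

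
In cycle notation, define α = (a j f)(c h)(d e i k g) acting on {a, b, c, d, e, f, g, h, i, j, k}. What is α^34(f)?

a

f lies in the 3-cycle (a j f).
Powers repeat with period 3 on this cycle, and 34 mod 3 = 1, so α^34(f) = α^1(f).
Stepping 1 place around the cycle: f → a.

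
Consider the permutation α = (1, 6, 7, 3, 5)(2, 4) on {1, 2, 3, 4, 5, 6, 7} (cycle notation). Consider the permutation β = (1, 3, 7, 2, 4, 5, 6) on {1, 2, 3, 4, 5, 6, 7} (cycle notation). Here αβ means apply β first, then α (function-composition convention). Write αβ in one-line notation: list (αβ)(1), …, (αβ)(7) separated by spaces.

(αβ)(x) = α(β(x)). Computing each image: α(β(1)) = α(3) = 5, α(β(2)) = α(4) = 2, α(β(3)) = α(7) = 3, α(β(4)) = α(5) = 1, α(β(5)) = α(6) = 7, α(β(6)) = α(1) = 6, α(β(7)) = α(2) = 4.
Hence αβ = [5 2 3 1 7 6 4].

5 2 3 1 7 6 4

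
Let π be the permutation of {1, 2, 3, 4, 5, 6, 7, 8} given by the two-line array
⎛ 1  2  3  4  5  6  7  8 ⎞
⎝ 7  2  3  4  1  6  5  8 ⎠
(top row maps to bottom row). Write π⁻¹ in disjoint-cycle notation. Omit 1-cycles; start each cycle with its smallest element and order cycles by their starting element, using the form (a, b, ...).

(1, 5, 7)

The cycle decomposition of π is (1, 7, 5).
The inverse reverses every cycle; in canonical form, π⁻¹ = (1, 5, 7).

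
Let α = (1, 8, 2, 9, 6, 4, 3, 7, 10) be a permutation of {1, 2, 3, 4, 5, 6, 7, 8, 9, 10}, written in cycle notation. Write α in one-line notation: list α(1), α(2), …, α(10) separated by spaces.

Image by image: 1↦8, 2↦9, 3↦7, 4↦3, 5↦5, 6↦4, 7↦10, 8↦2, 9↦6, 10↦1.
Listing these in domain order gives 8 9 7 3 5 4 10 2 6 1.

8 9 7 3 5 4 10 2 6 1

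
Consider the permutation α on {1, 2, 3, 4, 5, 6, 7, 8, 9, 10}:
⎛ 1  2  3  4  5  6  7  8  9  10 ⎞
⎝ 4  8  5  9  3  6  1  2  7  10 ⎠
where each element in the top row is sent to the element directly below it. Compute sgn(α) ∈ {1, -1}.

In disjoint-cycle form the cycle lengths are 4, 2, 2, 1, 1.
A cycle is odd iff its length is even; α has 3 even-length cycles, so sgn(α) = (−1)^3 and α is odd.

-1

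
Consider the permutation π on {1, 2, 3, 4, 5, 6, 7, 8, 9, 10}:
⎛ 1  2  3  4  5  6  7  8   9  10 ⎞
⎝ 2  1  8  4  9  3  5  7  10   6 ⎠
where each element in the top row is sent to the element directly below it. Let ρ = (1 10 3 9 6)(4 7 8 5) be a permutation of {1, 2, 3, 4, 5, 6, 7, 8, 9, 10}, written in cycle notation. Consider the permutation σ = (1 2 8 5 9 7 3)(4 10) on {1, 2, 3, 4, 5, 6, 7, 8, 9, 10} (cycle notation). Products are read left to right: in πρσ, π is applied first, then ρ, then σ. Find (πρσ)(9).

1

Chase 9: π(9) = 10; ρ(10) = 3; σ(3) = 1. Hence (πρσ)(9) = 1.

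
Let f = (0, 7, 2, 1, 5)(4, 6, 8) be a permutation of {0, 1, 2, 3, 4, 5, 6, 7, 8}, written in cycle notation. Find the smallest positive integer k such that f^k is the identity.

The disjoint cycles have lengths 5, 3, 1.
The order of f is the least common multiple of its cycle lengths: lcm(5, 3) = 15.

15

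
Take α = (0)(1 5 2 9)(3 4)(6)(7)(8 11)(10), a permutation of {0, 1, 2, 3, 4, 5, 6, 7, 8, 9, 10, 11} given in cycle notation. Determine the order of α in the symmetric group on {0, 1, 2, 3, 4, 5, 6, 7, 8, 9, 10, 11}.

The disjoint cycles have lengths 4, 2, 2, 1, 1, 1, 1.
The order is lcm(4, 2, 2) = 4.

4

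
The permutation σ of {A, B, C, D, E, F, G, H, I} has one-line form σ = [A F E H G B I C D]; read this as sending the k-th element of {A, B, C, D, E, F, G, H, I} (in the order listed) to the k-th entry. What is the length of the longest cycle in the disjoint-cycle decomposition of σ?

6

Decomposing into disjoint cycles gives (B, F)(C, E, G, I, D, H); the longest has length 6.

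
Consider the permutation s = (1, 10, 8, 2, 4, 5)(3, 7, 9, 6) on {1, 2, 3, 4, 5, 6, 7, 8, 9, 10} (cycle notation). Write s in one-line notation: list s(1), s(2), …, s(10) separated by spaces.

Reading each image from the cycles: 1→10, 2→4, 3→7, 4→5, 5→1, 6→3, 7→9, 8→2, 9→6, 10→8.
Listing these in domain order gives 10 4 7 5 1 3 9 2 6 8.

10 4 7 5 1 3 9 2 6 8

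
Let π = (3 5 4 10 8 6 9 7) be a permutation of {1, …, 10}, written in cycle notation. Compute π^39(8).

8 lies in the 8-cycle (3 5 4 10 8 6 9 7).
Powers repeat with period 8 on this cycle, and 39 mod 8 = 7, so π^39(8) = π^7(8).
Stepping 7 places around the cycle: 8 → 6 → 9 → 7 → 3 → 5 → 4 → 10.

10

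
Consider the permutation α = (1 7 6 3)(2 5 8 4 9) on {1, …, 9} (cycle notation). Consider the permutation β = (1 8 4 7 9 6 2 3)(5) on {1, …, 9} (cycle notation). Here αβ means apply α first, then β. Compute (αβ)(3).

8

α(3) = 1, then β(1) = 8; composing gives (αβ)(3) = 8.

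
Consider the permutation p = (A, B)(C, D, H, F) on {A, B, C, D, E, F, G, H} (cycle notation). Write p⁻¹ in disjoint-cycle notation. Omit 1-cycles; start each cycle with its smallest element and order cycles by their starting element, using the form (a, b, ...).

If p sends a → b within a cycle, p⁻¹ sends b → a; equivalently, reverse each cycle.
Reversing each cycle of p and rotating so the smallest element leads gives (A, B)(C, F, H, D).

(A, B)(C, F, H, D)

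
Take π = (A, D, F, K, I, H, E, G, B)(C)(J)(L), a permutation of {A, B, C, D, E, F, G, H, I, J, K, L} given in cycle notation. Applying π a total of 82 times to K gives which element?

K lies in the 9-cycle (A, D, F, K, I, H, E, G, B).
On a 9-cycle, π^9 is the identity, so π^82 = π^1 there (82 ≡ 1 mod 9).
Stepping 1 place around the cycle: K → I.

I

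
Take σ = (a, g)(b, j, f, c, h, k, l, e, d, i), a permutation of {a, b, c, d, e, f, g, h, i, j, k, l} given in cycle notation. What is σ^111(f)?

f lies in the 10-cycle (b, j, f, c, h, k, l, e, d, i).
Since the cycle has length 10, σ^111 acts on it the same as σ^1 (111 mod 10 = 1).
Advancing 1 step from f: f → c.

c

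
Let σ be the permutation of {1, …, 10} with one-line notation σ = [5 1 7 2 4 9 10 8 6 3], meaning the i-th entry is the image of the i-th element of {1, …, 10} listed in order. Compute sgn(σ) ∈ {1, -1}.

In disjoint-cycle form the cycle lengths are 4, 3, 2, 1.
A cycle of length ℓ contributes ℓ−1 transpositions, so σ is a product of 3 + 2 + 1 = 6 transpositions — even.

1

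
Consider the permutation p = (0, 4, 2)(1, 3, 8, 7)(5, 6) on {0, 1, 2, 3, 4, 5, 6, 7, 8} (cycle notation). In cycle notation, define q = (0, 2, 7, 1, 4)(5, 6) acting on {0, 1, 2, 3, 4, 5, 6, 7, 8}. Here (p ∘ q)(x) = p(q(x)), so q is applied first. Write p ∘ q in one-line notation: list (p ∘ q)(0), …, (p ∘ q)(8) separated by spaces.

(p ∘ q)(x) = p(q(x)). Computing each image: p(q(0)) = p(2) = 0, p(q(1)) = p(4) = 2, p(q(2)) = p(7) = 1, p(q(3)) = p(3) = 8, p(q(4)) = p(0) = 4, p(q(5)) = p(6) = 5, p(q(6)) = p(5) = 6, p(q(7)) = p(1) = 3, p(q(8)) = p(8) = 7.
Hence p ∘ q = [0 2 1 8 4 5 6 3 7].

0 2 1 8 4 5 6 3 7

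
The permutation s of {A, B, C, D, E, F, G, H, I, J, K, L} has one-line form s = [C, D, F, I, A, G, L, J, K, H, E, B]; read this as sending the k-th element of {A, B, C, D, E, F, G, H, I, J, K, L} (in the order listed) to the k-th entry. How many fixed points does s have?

No element satisfies s(x) = x, so there are 0 fixed points.

0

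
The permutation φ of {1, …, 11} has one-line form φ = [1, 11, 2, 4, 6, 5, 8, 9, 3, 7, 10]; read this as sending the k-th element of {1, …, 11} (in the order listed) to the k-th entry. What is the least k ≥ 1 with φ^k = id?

14

The disjoint-cycle form of φ has cycle lengths 7, 2, 1, 1.
The order of φ is the least common multiple of its cycle lengths: lcm(7, 2) = 14.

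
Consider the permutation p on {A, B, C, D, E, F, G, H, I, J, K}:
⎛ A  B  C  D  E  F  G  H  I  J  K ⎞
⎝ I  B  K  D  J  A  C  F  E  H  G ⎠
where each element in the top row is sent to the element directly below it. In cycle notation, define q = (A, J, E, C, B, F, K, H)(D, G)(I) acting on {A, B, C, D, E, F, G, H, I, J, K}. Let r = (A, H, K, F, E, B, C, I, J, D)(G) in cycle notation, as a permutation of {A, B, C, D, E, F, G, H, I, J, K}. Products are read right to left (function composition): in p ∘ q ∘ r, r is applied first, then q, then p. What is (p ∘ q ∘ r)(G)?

(p ∘ q ∘ r)(G) = p(q(r(G))). r(G) = G, then q(G) = D, then p(D) = D, so the result is D.

D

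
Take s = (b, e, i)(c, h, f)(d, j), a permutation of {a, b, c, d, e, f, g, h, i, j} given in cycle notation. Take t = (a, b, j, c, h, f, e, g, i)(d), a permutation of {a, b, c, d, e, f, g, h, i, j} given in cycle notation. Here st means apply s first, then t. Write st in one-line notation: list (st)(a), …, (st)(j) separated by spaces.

(st)(x) = t(s(x)). Computing each image: t(s(a)) = t(a) = b, t(s(b)) = t(e) = g, t(s(c)) = t(h) = f, t(s(d)) = t(j) = c, t(s(e)) = t(i) = a, t(s(f)) = t(c) = h, t(s(g)) = t(g) = i, t(s(h)) = t(f) = e, t(s(i)) = t(b) = j, t(s(j)) = t(d) = d.
Hence st = [b g f c a h i e j d].

b g f c a h i e j d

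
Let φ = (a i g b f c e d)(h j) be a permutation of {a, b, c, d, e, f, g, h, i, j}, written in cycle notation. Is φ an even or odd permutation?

The cycle lengths are 8, 2.
A cycle is odd iff its length is even; φ has 2 even-length cycles, so sgn(φ) = (−1)^2 and φ is even.

even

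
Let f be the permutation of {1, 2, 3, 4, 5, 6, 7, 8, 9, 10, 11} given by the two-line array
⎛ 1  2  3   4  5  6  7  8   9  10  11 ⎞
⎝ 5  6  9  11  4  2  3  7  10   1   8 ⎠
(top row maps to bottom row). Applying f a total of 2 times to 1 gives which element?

4

Tracing 1 → 5 → … returns to 1 after 9 steps, so 1 lies in a 9-cycle (1, 5, 4, 11, 8, 7, 3, 9, 10).
Advancing 2 steps from 1: 1 → 5 → 4.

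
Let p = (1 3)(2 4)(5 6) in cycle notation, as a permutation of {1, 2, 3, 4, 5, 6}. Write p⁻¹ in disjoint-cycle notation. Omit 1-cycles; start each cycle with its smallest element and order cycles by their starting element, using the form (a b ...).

(1 3)(2 4)(5 6)

Inverting a permutation written in cycle notation just reverses the order within every cycle.
After reversing and putting each cycle's least element first, p⁻¹ = (1 3)(2 4)(5 6).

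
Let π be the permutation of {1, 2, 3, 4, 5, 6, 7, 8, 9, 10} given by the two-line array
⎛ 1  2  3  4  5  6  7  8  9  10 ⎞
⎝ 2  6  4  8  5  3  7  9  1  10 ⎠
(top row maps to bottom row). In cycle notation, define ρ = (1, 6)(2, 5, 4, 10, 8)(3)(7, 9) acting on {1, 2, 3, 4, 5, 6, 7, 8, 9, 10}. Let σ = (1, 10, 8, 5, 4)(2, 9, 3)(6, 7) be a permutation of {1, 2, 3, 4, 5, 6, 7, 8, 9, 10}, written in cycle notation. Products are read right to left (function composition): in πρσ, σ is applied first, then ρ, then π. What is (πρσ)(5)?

10

(πρσ)(5) = π(ρ(σ(5))). σ(5) = 4, then ρ(4) = 10, then π(10) = 10, so the result is 10.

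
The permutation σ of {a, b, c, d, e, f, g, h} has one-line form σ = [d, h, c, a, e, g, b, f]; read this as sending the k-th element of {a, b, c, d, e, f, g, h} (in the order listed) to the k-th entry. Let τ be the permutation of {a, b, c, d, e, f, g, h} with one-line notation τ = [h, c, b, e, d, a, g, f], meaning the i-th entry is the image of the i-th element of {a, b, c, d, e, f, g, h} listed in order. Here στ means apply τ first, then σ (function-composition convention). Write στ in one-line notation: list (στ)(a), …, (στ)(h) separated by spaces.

f c h e a d b g

Chase each element through τ then σ: a → h → f; b → c → c; c → b → h; d → e → e; e → d → a; f → a → d; g → g → b; h → f → g.
Collecting the images, στ = [f c h e a d b g].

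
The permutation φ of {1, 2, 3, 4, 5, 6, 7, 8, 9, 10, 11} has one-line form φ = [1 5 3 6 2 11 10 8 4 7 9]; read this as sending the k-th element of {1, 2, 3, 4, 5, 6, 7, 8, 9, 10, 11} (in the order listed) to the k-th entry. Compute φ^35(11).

Tracing 11 → 9 → … returns to 11 after 4 steps, so 11 lies in a 4-cycle (4, 6, 11, 9).
On a 4-cycle, φ^4 is the identity, so φ^35 = φ^3 there (35 ≡ 3 mod 4).
Advancing 3 steps from 11: 11 → 9 → 4 → 6.

6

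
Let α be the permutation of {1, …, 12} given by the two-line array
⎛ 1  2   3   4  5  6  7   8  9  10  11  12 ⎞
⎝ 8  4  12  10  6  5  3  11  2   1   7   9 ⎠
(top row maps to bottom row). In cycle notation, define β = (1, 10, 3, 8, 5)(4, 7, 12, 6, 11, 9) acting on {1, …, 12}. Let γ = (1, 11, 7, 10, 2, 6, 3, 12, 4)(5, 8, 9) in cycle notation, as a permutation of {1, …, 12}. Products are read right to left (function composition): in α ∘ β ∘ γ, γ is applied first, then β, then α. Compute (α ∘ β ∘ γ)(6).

11

Chase 6: γ(6) = 3; β(3) = 8; α(8) = 11. Hence (α ∘ β ∘ γ)(6) = 11.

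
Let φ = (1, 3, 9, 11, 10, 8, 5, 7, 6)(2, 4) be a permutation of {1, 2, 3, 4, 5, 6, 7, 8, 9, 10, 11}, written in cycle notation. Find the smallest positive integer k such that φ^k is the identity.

18

The cycle type of φ is (9, 2).
The order of φ is the least common multiple of its cycle lengths: lcm(9, 2) = 18.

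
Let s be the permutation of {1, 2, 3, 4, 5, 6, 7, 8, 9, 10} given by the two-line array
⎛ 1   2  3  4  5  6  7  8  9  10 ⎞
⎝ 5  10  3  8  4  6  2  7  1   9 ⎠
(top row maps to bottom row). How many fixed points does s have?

2

The fixed points (elements with s(x) = x) are {3, 6}, so there are 2.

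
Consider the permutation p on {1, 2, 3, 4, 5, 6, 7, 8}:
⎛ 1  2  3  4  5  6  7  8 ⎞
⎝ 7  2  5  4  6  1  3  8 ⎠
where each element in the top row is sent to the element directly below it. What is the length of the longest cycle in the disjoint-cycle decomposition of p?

5

Decomposing into disjoint cycles gives (1 7 3 5 6); the longest has length 5.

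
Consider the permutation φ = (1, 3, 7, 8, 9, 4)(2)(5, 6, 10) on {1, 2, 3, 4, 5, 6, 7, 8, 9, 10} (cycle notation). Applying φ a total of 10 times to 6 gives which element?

6 lies in the 3-cycle (5, 6, 10).
Powers repeat with period 3 on this cycle, and 10 mod 3 = 1, so φ^10(6) = φ^1(6).
Stepping 1 place around the cycle: 6 → 10.

10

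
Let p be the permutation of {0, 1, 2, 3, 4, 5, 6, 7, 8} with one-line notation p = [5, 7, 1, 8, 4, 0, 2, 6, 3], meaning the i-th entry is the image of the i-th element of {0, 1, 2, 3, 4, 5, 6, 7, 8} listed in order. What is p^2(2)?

Tracing 2 → 1 → … returns to 2 after 4 steps, so 2 lies in a 4-cycle (1, 7, 6, 2).
Stepping 2 places around the cycle: 2 → 1 → 7.

7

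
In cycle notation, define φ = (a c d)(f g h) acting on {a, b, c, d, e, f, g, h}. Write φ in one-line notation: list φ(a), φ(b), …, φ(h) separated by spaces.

c b d a e g h f

Image by image: a↦c, b↦b, c↦d, d↦a, e↦e, f↦g, g↦h, h↦f.
So the one-line form is c b d a e g h f.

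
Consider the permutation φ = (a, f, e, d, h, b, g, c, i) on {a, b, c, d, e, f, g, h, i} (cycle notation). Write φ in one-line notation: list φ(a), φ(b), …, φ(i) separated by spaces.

f g i h d e c b a

Reading each image from the cycles: a→f, b→g, c→i, d→h, e→d, f→e, g→c, h→b, i→a.
Listing these in domain order gives f g i h d e c b a.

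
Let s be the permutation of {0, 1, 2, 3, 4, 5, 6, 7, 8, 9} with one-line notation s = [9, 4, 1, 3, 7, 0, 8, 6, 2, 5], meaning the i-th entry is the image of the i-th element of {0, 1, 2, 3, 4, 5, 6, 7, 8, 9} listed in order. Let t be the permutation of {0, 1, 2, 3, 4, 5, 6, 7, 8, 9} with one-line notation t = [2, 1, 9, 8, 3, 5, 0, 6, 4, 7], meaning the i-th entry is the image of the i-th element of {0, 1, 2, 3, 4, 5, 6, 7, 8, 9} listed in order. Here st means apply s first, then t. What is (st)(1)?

3

(st)(1) = t(s(1)). s(1) = 4, then t(4) = 3. So (st)(1) = 3.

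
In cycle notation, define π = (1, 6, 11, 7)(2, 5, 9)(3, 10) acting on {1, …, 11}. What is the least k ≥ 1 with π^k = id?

The cycle type of π is (4, 3, 2, 1, 1).
The order is lcm(4, 3, 2) = 12.

12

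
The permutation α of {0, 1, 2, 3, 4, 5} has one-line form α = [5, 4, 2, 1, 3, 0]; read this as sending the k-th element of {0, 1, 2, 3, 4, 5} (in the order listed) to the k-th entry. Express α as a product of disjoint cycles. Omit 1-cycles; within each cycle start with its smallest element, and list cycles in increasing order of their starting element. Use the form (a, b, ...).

From 0: 0 → 5 → 0, closing the cycle (0, 5).
Continuing from each remaining unvisited element yields (0, 5)(1, 4, 3).

(0, 5)(1, 4, 3)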